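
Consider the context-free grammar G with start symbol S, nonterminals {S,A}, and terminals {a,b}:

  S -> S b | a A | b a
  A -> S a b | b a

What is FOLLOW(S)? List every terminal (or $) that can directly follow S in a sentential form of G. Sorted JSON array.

FIRST iteration:
[1]
  A via A→b a: +{b}
  S via S→a A: +{a}
  S via S→b a: +{b}
  S: {a,b}  A: {b}
[2]
  A via A→S a b: +{a}
  S: {a,b}  A: {a,b}
[3] (stable)
  S: {a,b}  A: {a,b}

FOLLOW sets:
initialize: $ ∈ FOLLOW(S)
iter 1:
  A→S a b: FOLLOW(S) ⊇ FIRST(a) = {a}; new: +{a}
  S→S b: FOLLOW(S) ⊇ FIRST(b) = {b}; new: +{b}
  S→a A: FOLLOW(A) ⊇ FOLLOW(S) ⊇ {$,a,b}; new: +{$,a,b}
  S: {$,a,b}  A: {$,a,b}
iter 2: (stable)
  S: {$,a,b}  A: {$,a,b}

FOLLOW(S) = ["$", "a", "b"]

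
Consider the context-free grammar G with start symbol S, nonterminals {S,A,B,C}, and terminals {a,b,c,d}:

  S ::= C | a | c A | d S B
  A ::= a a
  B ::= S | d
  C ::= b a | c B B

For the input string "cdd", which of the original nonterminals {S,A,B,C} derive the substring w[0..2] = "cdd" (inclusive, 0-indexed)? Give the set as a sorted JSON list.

CNF form of G:
  S -> T1 T0 | T2 A | T2 X7 | T3 X8 | a
  A -> T0 T0
  B -> T1 T0 | T2 A | T2 X4 | T3 X5 | a | d
  C -> T1 T0 | T2 X6
  T0 -> a
  T1 -> b
  T2 -> c
  T3 -> d
  X4 -> B B
  X5 -> S B
  X6 -> B B
  X7 -> B B
  X8 -> S B

CYK fill — only the sub-triangle for w[0..2]:
  [0..0]={T2}  "c"  orig:{}
  [1..1]={B,T3}  "d"  orig:{B}
  [2..2]={B,T3}  "d"  orig:{B}
  [0..1]=∅  "cd"
  [1..2]={X4,X6,X7}  "dd"  orig:{}
  [0..2]={B,C,S}  "cdd"

Original NTs in T[0,2] deriving "cdd": ["B", "C", "S"]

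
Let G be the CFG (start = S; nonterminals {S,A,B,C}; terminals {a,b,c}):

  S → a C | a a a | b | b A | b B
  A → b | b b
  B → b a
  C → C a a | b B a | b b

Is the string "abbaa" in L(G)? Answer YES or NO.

Convert to CNF:
  S -> T0 A | T0 B | T1 C | T1 X4 | b
  A -> T0 T0 | b
  B -> T0 T1
  C -> C X2 | T0 T0 | T0 X3
  T0 -> b
  T1 -> a
  X2 -> T1 T1
  X3 -> B T1
  X4 -> T1 T1

Fill CYK table bottom-up:
  [0..0]={T1}  "a"  orig:{}
  [1..1]={A,S,T0}  "b"  orig:{A,S}
  [2..2]={A,S,T0}  "b"  orig:{A,S}
  [3..3]={T1}  "a"  orig:{}
  [4..4]={T1}  "a"  orig:{}
  [0..1]=∅  "ab"
  [1..2]={A,C,S}  "bb"
  [2..3]={B}  "ba"
  [3..4]={X2,X4}  "aa"  orig:{}
  [0..2]={S}  "abb"
  [1..3]={S}  "bba"
  [2..4]={X3}  "baa"  orig:{}
  [0..3]=∅  "abba"
  [1..4]={C}  "bbaa"
  [0..4]={S}  "abbaa"

S ∈ T[0,4] ⇒ YES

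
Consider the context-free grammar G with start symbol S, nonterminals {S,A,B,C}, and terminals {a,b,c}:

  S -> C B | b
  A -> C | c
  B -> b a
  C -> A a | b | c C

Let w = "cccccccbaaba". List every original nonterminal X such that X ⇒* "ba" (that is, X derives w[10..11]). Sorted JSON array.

Convert to CNF:
  S -> C B | b
  A -> A T0 | T1 C | b | c
  B -> T2 T0
  C -> A T0 | T1 C | b
  T0 -> a
  T1 -> c
  T2 -> b

CYK fill, restricted to cells inside w[10..11]:
  cell(10,10) b: {A,C,S,T2}  orig:{A,C,S}
  cell(11,11) a: {T0}  orig:{}
  cell(10,11) ba: {A,B,C}

Original NTs in T[10,11] deriving "ba": ["A", "B", "C"]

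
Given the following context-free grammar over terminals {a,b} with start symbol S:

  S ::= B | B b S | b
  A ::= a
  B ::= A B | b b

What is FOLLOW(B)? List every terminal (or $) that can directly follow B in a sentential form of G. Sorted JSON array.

FIRST sets, iterate to fixpoint:
round 1:
  A via A→a: +{a}
  B via B→A B: +{a}
  B via B→b b: +{b}
  S via S→B: +{a,b}
  FIRST[S]={a,b}  FIRST[A]={a}  FIRST[B]={a,b}
round 2: (no change)
  FIRST[S]={a,b}  FIRST[A]={a}  FIRST[B]={a,b}

FOLLOW iteration:
seed FOLLOW(S) with $
iter 1:
  B→A B: FOLLOW(A) ⊇ FIRST(B) = {a,b}; new: +{a,b}
  S→B: FOLLOW(B) ⊇ FOLLOW(S) ⊇ {$}; new: +{$}
  S→B b S: FOLLOW(B) ⊇ FIRST(b) = {b}; new: +{b}
  S: {$}  A: {a,b}  B: {$,b}
iter 2: (no change)
  S: {$}  A: {a,b}  B: {$,b}

FOLLOW(B) = ["$", "b"]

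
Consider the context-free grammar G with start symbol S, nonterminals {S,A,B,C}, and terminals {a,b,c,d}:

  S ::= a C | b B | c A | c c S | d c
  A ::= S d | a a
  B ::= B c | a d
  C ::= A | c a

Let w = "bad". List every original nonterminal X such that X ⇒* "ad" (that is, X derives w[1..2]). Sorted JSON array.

Convert to CNF:
  S -> T0 T2 | T1 C | T2 A | T2 X4 | T3 B
  A -> S T0 | T1 T1
  B -> B T2 | T1 T0
  C -> S T0 | T1 T1 | T2 T1
  T0 -> d
  T1 -> a
  T2 -> c
  T3 -> b
  X4 -> T2 S

CYK fill (cells [i..j] with 1 ≤ i ≤ j ≤ 2 only):
  T[1,1] 'a' = {T1}  orig:{}
  T[2,2] 'd' = {T0}  orig:{}
  T[1,2] 'ad' = {B}

Original NTs in T[1,2] deriving "ad": ["B"]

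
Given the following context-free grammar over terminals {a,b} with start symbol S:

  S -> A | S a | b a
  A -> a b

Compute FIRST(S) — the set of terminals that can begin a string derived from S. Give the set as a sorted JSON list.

FIRST sets, iterate to fixpoint:
pass 1:
  A via A→a b: +{a}
  S via S→A: +{a}
  S via S→b a: +{b}
  FIRST(S)={a,b}  FIRST(A)={a}
pass 2: (no change)
  FIRST(S)={a,b}  FIRST(A)={a}

FIRST(S) = ["a", "b"]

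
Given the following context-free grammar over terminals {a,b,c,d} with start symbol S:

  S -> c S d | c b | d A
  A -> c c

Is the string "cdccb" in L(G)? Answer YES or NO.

CNF form of G:
  S -> T0 T2 | T0 X3 | T1 A
  A -> T0 T0
  T0 -> c
  T1 -> d
  T2 -> b
  X3 -> S T1

Fill CYK table bottom-up:
  T[0,0] 'c' = {T0}  orig:{}
  T[1,1] 'd' = {T1}  orig:{}
  T[2,2] 'c' = {T0}  orig:{}
  T[3,3] 'c' = {T0}  orig:{}
  T[4,4] 'b' = {T2}  orig:{}
  T[0,1] 'cd' = ∅
  T[1,2] 'dc' = ∅
  T[2,3] 'cc' = {A}
  T[3,4] 'cb' = {S}
  T[0,2] 'cdc' = ∅
  T[1,3] 'dcc' = {S}
  T[2,4] 'ccb' = ∅
  T[0,3] 'cdcc' = ∅
  T[1,4] 'dccb' = ∅
  T[0,4] 'cdccb' = ∅

S ∉ T[0,4] ⇒ NO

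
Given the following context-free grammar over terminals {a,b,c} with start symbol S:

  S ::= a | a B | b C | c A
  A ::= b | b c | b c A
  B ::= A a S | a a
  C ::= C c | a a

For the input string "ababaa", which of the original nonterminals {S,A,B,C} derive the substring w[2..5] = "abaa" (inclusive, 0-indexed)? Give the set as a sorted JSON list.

Convert to CNF:
  S -> T0 C | T1 A | T2 B | a
  A -> T0 T1 | T0 X3 | b
  B -> A X4 | T2 T2
  C -> C T1 | T2 T2
  T0 -> b
  T1 -> c
  T2 -> a
  X3 -> T1 A
  X4 -> T2 S

CYK fill (cells [i..j] with 2 ≤ i ≤ j ≤ 5 only):
  cell(2,2) a: {S,T2}  orig:{S}
  cell(3,3) b: {A,T0}  orig:{A}
  cell(4,4) a: {S,T2}  orig:{S}
  cell(5,5) a: {S,T2}  orig:{S}
  cell(2,3) ab: ∅
  cell(3,4) ba: ∅
  cell(4,5) aa: {B,C,X4}  orig:{B,C}
  cell(2,4) aba: ∅
  cell(3,5) baa: {B,S}
  cell(2,5) abaa: {S,X4}  orig:{S}

Original NTs in T[2,5] deriving "abaa": ["S"]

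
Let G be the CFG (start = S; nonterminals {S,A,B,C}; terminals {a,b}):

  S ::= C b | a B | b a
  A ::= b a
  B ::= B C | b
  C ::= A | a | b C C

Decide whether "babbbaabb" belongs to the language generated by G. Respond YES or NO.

CNF form of G:
  S -> C T0 | T0 T1 | T1 B
  A -> T0 T1
  B -> B C | b
  C -> T0 T1 | T0 X2 | a
  T0 -> b
  T1 -> a
  X2 -> C C

CYK table (by increasing span):
  T[0,0] 'b' = {B,T0}  orig:{B}
  T[1,1] 'a' = {C,T1}  orig:{C}
  T[2,2] 'b' = {B,T0}  orig:{B}
  T[3,3] 'b' = {B,T0}  orig:{B}
  T[4,4] 'b' = {B,T0}  orig:{B}
  T[5,5] 'a' = {C,T1}  orig:{C}
  T[6,6] 'a' = {C,T1}  orig:{C}
  T[7,7] 'b' = {B,T0}  orig:{B}
  T[8,8] 'b' = {B,T0}  orig:{B}
  T[0,1] 'ba' = {A,B,C,S}
  T[1,2] 'ab' = {S}
  T[2,3] 'bb' = ∅
  T[3,4] 'bb' = ∅
  T[4,5] 'ba' = {A,B,C,S}
  T[5,6] 'aa' = {X2}  orig:{}
  T[6,7] 'ab' = {S}
  T[7,8] 'bb' = ∅
  T[0,2] 'bab' = {S}
  T[1,3] 'abb' = ∅
  T[2,4] 'bbb' = ∅
  T[3,5] 'bba' = {B}
  T[4,6] 'baa' = {B,C,X2}  orig:{B,C}
  T[5,7] 'aab' = ∅
  T[6,8] 'abb' = ∅
  T[0,3] 'babb' = ∅
  T[1,4] 'abbb' = ∅
  T[2,5] 'bbba' = ∅
  T[3,6] 'bbaa' = {B,C}
  T[4,7] 'baab' = {S}
  T[5,8] 'aabb' = ∅
  T[0,4] 'babbb' = ∅
  T[1,5] 'abbba' = ∅
  T[2,6] 'bbbaa' = {B}
  T[3,7] 'bbaab' = {S}
  T[4,8] 'baabb' = ∅
  T[0,5] 'babbba' = ∅
  T[1,6] 'abbbaa' = {S}
  T[2,7] 'bbbaab' = ∅
  T[3,8] 'bbaabb' = ∅
  T[0,6] 'babbbaa' = ∅
  T[1,7] 'abbbaab' = ∅
  T[2,8] 'bbbaabb' = ∅
  T[0,7] 'babbbaab' = ∅
  T[1,8] 'abbbaabb' = ∅
  T[0,8] 'babbbaabb' = ∅

S ∉ T[0,8] ⇒ NO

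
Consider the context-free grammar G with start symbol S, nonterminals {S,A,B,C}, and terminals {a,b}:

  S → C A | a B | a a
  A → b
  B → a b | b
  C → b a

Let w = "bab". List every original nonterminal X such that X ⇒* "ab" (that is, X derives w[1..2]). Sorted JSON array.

CNF form of G:
  S -> C A | T0 B | T0 T0
  A -> b
  B -> T0 T1 | b
  C -> T1 T0
  T0 -> a
  T1 -> b

CYK fill, restricted to cells inside w[1..2]:
  T[1,1] 'a' = {T0}  orig:{}
  T[2,2] 'b' = {A,B,T1}  orig:{A,B}
  T[1,2] 'ab' = {B,S}

Original NTs in T[1,2] deriving "ab": ["B", "S"]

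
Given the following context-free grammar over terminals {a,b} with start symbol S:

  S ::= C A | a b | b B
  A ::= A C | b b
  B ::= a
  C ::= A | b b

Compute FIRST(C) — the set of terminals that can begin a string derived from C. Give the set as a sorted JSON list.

FIRST sets, iterate to fixpoint:
pass 1:
  A via A→b b: +{b}
  B via B→a: +{a}
  C via C→A: +{b}
  S via S→C A: +{b}
  S via S→a b: +{a}
  S: {a,b}  A: {b}  B: {a}  C: {b}
pass 2: done
  S: {a,b}  A: {b}  B: {a}  C: {b}

FIRST(C) = ["b"]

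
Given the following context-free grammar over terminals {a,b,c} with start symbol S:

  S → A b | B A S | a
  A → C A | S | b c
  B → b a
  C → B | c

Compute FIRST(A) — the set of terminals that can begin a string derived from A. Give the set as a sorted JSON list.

FIRST sets, iterate to fixpoint:
pass 1:
  A via A→b c: +{b}
  B via B→b a: +{b}
  C via C→B: +{b}
  C via C→c: +{c}
  S via S→A b: +{b}
  S via S→a: +{a}
  S: {a,b}  A: {b}  B: {b}  C: {b,c}
pass 2:
  A via A→C A: +{c}
  A via A→S: +{a}
  S via S→A b: +{c}
  S: {a,b,c}  A: {a,b,c}  B: {b}  C: {b,c}
pass 3: done
  S: {a,b,c}  A: {a,b,c}  B: {b}  C: {b,c}

FIRST(A) = ["a", "b", "c"]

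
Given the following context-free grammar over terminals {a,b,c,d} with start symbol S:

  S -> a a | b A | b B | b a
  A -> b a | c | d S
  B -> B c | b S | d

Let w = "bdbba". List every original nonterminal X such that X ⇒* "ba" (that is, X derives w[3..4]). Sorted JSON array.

Convert to CNF:
  S -> T0 A | T0 B | T0 T1 | T1 T1
  A -> T0 T1 | T2 S | c
  B -> B T3 | T0 S | d
  T0 -> b
  T1 -> a
  T2 -> d
  T3 -> c

Fill CYK table bottom-up, restricted to cells inside w[3..4]:
  cell(3,3) b: {T0}  orig:{}
  cell(4,4) a: {T1}  orig:{}
  cell(3,4) ba: {A,S}

Original NTs in T[3,4] deriving "ba": ["A", "S"]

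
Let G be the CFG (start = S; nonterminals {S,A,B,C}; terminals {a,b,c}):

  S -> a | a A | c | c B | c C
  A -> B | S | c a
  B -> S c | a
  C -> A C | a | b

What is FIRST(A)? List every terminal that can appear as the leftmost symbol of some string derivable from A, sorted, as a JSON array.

FIRST iteration:
round 1:
  A via A→c a: +{c}
  B via B→a: +{a}
  C via C→A C: +{c}
  C via C→a: +{a}
  C via C→b: +{b}
  S via S→a: +{a}
  S via S→c: +{c}
  FIRST[S]={a,c}  FIRST[A]={c}  FIRST[B]={a}  FIRST[C]={a,b,c}
round 2:
  A via A→B: +{a}
  B via B→S c: +{c}
  FIRST[S]={a,c}  FIRST[A]={a,c}  FIRST[B]={a,c}  FIRST[C]={a,b,c}
round 3: done
  FIRST[S]={a,c}  FIRST[A]={a,c}  FIRST[B]={a,c}  FIRST[C]={a,b,c}

FIRST(A) = ["a", "c"]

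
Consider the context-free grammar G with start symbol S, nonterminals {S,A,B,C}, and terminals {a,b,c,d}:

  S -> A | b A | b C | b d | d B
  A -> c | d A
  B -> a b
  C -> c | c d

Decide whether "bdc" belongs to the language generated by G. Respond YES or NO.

CNF form of G:
  S -> T0 A | T0 B | T2 A | T2 C | T2 T0 | c
  A -> T0 A | c
  B -> T1 T2
  C -> T3 T0 | c
  T0 -> d
  T1 -> a
  T2 -> b
  T3 -> c

CYK fill:
  T[0,0] 'b' = {T2}  orig:{}
  T[1,1] 'd' = {T0}  orig:{}
  T[2,2] 'c' = {A,C,S,T3}  orig:{A,C,S}
  T[0,1] 'bd' = {S}
  T[1,2] 'dc' = {A,S}
  T[0,2] 'bdc' = {S}

S ∈ T[0,2] ⇒ YES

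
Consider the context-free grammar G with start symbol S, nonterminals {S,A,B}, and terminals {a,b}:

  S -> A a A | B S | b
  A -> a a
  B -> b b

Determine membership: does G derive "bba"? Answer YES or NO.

CNF form of G:
  S -> A X2 | B S | b
  A -> T0 T0
  B -> T1 T1
  T0 -> a
  T1 -> b
  X2 -> T0 A

CYK fill:
  T[0,0] 'b' = {S,T1}  orig:{S}
  T[1,1] 'b' = {S,T1}  orig:{S}
  T[2,2] 'a' = {T0}  orig:{}
  T[0,1] 'bb' = {B}
  T[1,2] 'ba' = ∅
  T[0,2] 'bba' = ∅

S ∉ T[0,2] ⇒ NO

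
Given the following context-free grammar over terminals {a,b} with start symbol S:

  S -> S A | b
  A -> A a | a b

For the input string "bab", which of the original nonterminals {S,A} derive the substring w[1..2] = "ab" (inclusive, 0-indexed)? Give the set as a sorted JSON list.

Convert to CNF:
  S -> S A | b
  A -> A T0 | T0 T1
  T0 -> a
  T1 -> b

CYK table (by increasing span) (cells [i..j] with 1 ≤ i ≤ j ≤ 2 only):
  cell(1,1) a: {T0}  orig:{}
  cell(2,2) b: {S,T1}  orig:{S}
  cell(1,2) ab: {A}

Original NTs in T[1,2] deriving "ab": ["A"]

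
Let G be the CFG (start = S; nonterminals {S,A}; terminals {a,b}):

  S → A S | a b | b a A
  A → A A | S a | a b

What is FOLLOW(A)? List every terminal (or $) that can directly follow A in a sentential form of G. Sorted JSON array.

Compute FIRST by fixpoint:
[1]
  A via A→a b: +{a}
  S via S→A S: +{a}
  S via S→b a A: +{b}
  S: {a,b}  A: {a}
[2]
  A via A→S a: +{b}
  S: {a,b}  A: {a,b}
[3] — fixpoint
  S: {a,b}  A: {a,b}

FOLLOW iteration:
seed FOLLOW(S) with $
iter 1:
  A→A A: FOLLOW(A) ⊇ FIRST(A) = {a,b}; new: +{a,b}
  A→S a: FOLLOW(S) ⊇ FIRST(a) = {a}; new: +{a}
  S→b a A: FOLLOW(A) ⊇ FOLLOW(S) ⊇ {$,a}; new: +{$}
  S: {$,a}  A: {$,a,b}
iter 2: (stable)
  S: {$,a}  A: {$,a,b}

FOLLOW(A) = ["$", "a", "b"]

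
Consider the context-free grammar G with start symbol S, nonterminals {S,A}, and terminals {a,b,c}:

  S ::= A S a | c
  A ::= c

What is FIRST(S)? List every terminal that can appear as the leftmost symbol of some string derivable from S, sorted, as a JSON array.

Compute FIRST by fixpoint:
pass 1:
  A via A→c: +{c}
  S via S→A S a: +{c}
  FIRST[S]={c}  FIRST[A]={c}
pass 2: — fixpoint
  FIRST[S]={c}  FIRST[A]={c}

FIRST(S) = ["c"]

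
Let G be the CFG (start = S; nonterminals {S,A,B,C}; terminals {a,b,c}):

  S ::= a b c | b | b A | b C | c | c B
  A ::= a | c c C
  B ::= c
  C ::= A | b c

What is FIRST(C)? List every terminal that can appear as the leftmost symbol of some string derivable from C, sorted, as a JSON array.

FIRST iteration:
[1]
  A via A→a: +{a}
  A via A→c c C: +{c}
  B via B→c: +{c}
  C via C→A: +{a,c}
  C via C→b c: +{b}
  S via S→a b c: +{a}
  S via S→b: +{b}
  S via S→c: +{c}
  FIRST(S)={a,b,c}  FIRST(A)={a,c}  FIRST(B)={c}  FIRST(C)={a,b,c}
[2] — fixpoint
  FIRST(S)={a,b,c}  FIRST(A)={a,c}  FIRST(B)={c}  FIRST(C)={a,b,c}

FIRST(C) = ["a", "b", "c"]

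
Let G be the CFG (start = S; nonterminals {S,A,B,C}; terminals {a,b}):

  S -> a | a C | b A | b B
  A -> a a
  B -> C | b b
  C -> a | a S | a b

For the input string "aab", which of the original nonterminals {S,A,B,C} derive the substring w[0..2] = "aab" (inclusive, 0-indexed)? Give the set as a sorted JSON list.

Convert to CNF:
  S -> T0 C | T1 A | T1 B | a
  A -> T0 T0
  B -> T0 S | T0 T1 | T1 T1 | a
  C -> T0 S | T0 T1 | a
  T0 -> a
  T1 -> b

CYK fill (cells [i..j] with 0 ≤ i ≤ j ≤ 2 only):
  T[0,0] 'a' = {B,C,S,T0}  orig:{B,C,S}
  T[1,1] 'a' = {B,C,S,T0}  orig:{B,C,S}
  T[2,2] 'b' = {T1}  orig:{}
  T[0,1] 'aa' = {A,B,C,S}
  T[1,2] 'ab' = {B,C}
  T[0,2] 'aab' = {S}

Original NTs in T[0,2] deriving "aab": ["S"]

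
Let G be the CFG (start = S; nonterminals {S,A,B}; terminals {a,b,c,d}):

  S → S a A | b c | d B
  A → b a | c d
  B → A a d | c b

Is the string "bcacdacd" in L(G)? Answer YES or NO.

CNF form of G:
  S -> S X5 | T0 T2 | T3 B
  A -> T0 T1 | T2 T3
  B -> A X4 | T2 T0
  T0 -> b
  T1 -> a
  T2 -> c
  T3 -> d
  X4 -> T1 T3
  X5 -> T1 A

Fill CYK table bottom-up:
  cell(0,0) b: {T0}  orig:{}
  cell(1,1) c: {T2}  orig:{}
  cell(2,2) a: {T1}  orig:{}
  cell(3,3) c: {T2}  orig:{}
  cell(4,4) d: {T3}  orig:{}
  cell(5,5) a: {T1}  orig:{}
  cell(6,6) c: {T2}  orig:{}
  cell(7,7) d: {T3}  orig:{}
  cell(0,1) bc: {S}
  cell(1,2) ca: ∅
  cell(2,3) ac: ∅
  cell(3,4) cd: {A}
  cell(4,5) da: ∅
  cell(5,6) ac: ∅
  cell(6,7) cd: {A}
  cell(0,2) bca: ∅
  cell(1,3) cac: ∅
  cell(2,4) acd: {X5}  orig:{}
  cell(3,5) cda: ∅
  cell(4,6) dac: ∅
  cell(5,7) acd: {X5}  orig:{}
  cell(0,3) bcac: ∅
  cell(1,4) cacd: ∅
  cell(2,5) acda: ∅
  cell(3,6) cdac: ∅
  cell(4,7) dacd: ∅
  cell(0,4) bcacd: {S}
  cell(1,5) cacda: ∅
  cell(2,6) acdac: ∅
  cell(3,7) cdacd: ∅
  cell(0,5) bcacda: ∅
  cell(1,6) cacdac: ∅
  cell(2,7) acdacd: ∅
  cell(0,6) bcacdac: ∅
  cell(1,7) cacdacd: ∅
  cell(0,7) bcacdacd: {S}

S ∈ T[0,7] ⇒ YES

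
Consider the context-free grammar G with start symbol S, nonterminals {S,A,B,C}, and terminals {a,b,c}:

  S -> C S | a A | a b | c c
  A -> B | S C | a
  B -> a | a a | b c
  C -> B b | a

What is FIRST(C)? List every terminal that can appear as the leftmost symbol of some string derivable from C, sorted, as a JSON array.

Compute FIRST by fixpoint:
round 1:
  A via A→a: +{a}
  B via B→a: +{a}
  B via B→b c: +{b}
  C via C→B b: +{a,b}
  S via S→C S: +{a,b}
  S via S→c c: +{c}
  FIRST(S)={a,b,c}  FIRST(A)={a}  FIRST(B)={a,b}  FIRST(C)={a,b}
round 2:
  A via A→B: +{b}
  A via A→S C: +{c}
  FIRST(S)={a,b,c}  FIRST(A)={a,b,c}  FIRST(B)={a,b}  FIRST(C)={a,b}
round 3: (no change)
  FIRST(S)={a,b,c}  FIRST(A)={a,b,c}  FIRST(B)={a,b}  FIRST(C)={a,b}

FIRST(C) = ["a", "b"]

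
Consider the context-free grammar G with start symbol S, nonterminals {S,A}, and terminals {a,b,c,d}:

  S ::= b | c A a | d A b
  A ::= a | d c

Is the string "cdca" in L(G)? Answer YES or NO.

Convert to CNF:
  S -> T0 X5 | T1 X4 | b
  A -> T0 T1 | a
  T0 -> d
  T1 -> c
  T2 -> a
  T3 -> b
  X4 -> A T2
  X5 -> A T3

CYK table (by increasing span):
  [0..0]={T1}  "c"  orig:{}
  [1..1]={T0}  "d"  orig:{}
  [2..2]={T1}  "c"  orig:{}
  [3..3]={A,T2}  "a"  orig:{A}
  [0..1]=∅  "cd"
  [1..2]={A}  "dc"
  [2..3]=∅  "ca"
  [0..2]=∅  "cdc"
  [1..3]={X4}  "dca"  orig:{}
  [0..3]={S}  "cdca"

S ∈ T[0,3] ⇒ YES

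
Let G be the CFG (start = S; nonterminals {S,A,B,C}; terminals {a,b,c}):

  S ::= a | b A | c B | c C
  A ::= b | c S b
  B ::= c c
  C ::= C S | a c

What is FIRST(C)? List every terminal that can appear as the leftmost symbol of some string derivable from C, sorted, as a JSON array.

Compute FIRST by fixpoint:
[1]
  A via A→b: +{b}
  A via A→c S b: +{c}
  B via B→c c: +{c}
  C via C→a c: +{a}
  S via S→a: +{a}
  S via S→b A: +{b}
  S via S→c B: +{c}
  S: {a,b,c}  A: {b,c}  B: {c}  C: {a}
[2] done
  S: {a,b,c}  A: {b,c}  B: {c}  C: {a}

FIRST(C) = ["a"]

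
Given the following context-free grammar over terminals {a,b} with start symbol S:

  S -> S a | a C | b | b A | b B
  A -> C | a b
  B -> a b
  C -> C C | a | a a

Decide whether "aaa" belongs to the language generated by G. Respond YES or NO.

Convert to CNF:
  S -> S T0 | T0 C | T1 A | T1 B | b
  A -> C C | T0 T0 | T0 T1 | a
  B -> T0 T1
  C -> C C | T0 T0 | a
  T0 -> a
  T1 -> b

CYK table (by increasing span):
  [0..0]={A,C,T0}  "a"  orig:{A,C}
  [1..1]={A,C,T0}  "a"  orig:{A,C}
  [2..2]={A,C,T0}  "a"  orig:{A,C}
  [0..1]={A,C,S}  "aa"
  [1..2]={A,C,S}  "aa"
  [0..2]={A,C,S}  "aaa"

S ∈ T[0,2] ⇒ YES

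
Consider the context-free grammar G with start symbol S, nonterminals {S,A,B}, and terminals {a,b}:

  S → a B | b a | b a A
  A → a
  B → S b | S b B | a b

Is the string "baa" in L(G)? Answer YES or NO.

Convert to CNF:
  S -> T0 T1 | T0 X3 | T1 B
  A -> a
  B -> S T0 | S X2 | T1 T0
  T0 -> b
  T1 -> a
  X2 -> T0 B
  X3 -> T1 A

CYK fill:
  cell(0,0) b: {T0}  orig:{}
  cell(1,1) a: {A,T1}  orig:{A}
  cell(2,2) a: {A,T1}  orig:{A}
  cell(0,1) ba: {S}
  cell(1,2) aa: {X3}  orig:{}
  cell(0,2) baa: {S}

S ∈ T[0,2] ⇒ YES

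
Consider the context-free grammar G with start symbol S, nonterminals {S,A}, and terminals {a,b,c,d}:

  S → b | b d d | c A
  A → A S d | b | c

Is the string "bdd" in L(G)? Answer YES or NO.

Convert to CNF:
  S -> T1 X4 | T2 A | b
  A -> A X3 | b | c
  T0 -> d
  T1 -> b
  T2 -> c
  X3 -> S T0
  X4 -> T0 T0

CYK table (by increasing span):
  T[0,0] 'b' = {A,S,T1}  orig:{A,S}
  T[1,1] 'd' = {T0}  orig:{}
  T[2,2] 'd' = {T0}  orig:{}
  T[0,1] 'bd' = {X3}  orig:{}
  T[1,2] 'dd' = {X4}  orig:{}
  T[0,2] 'bdd' = {S}

S ∈ T[0,2] ⇒ YES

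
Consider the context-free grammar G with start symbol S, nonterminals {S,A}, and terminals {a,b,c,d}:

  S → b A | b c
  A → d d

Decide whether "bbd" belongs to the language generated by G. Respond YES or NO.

CNF form of G:
  S -> T1 A | T1 T2
  A -> T0 T0
  T0 -> d
  T1 -> b
  T2 -> c

Fill CYK table bottom-up:
  T[0,0] 'b' = {T1}  orig:{}
  T[1,1] 'b' = {T1}  orig:{}
  T[2,2] 'd' = {T0}  orig:{}
  T[0,1] 'bb' = ∅
  T[1,2] 'bd' = ∅
  T[0,2] 'bbd' = ∅

S ∉ T[0,2] ⇒ NO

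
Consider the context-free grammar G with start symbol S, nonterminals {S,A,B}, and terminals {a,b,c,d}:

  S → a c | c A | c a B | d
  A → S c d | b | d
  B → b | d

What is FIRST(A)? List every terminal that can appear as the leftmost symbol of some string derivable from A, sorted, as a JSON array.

Compute FIRST by fixpoint:
iter 1:
  A via A→b: +{b}
  A via A→d: +{d}
  B via B→b: +{b}
  B via B→d: +{d}
  S via S→a c: +{a}
  S via S→c A: +{c}
  S via S→d: +{d}
  S: {a,c,d}  A: {b,d}  B: {b,d}
iter 2:
  A via A→S c d: +{a,c}
  S: {a,c,d}  A: {a,b,c,d}  B: {b,d}
iter 3: (stable)
  S: {a,c,d}  A: {a,b,c,d}  B: {b,d}

FIRST(A) = ["a", "b", "c", "d"]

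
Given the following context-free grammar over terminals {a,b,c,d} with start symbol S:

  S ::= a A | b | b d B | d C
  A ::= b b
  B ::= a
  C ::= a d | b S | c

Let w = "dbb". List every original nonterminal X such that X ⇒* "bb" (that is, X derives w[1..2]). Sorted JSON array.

Convert to CNF:
  S -> T0 X3 | T1 A | T2 C | b
  A -> T0 T0
  B -> a
  C -> T0 S | T1 T2 | c
  T0 -> b
  T1 -> a
  T2 -> d
  X3 -> T2 B

Fill CYK table bottom-up — only the sub-triangle for w[1..2]:
  T[1,1] 'b' = {S,T0}  orig:{S}
  T[2,2] 'b' = {S,T0}  orig:{S}
  T[1,2] 'bb' = {A,C}

Original NTs in T[1,2] deriving "bb": ["A", "C"]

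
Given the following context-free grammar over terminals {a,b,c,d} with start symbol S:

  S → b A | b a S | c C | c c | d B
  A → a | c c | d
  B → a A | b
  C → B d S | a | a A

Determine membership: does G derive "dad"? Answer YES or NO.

CNF form of G:
  S -> T0 C | T0 T0 | T2 B | T3 A | T3 X5
  A -> T0 T0 | a | d
  B -> T1 A | b
  C -> B X4 | T1 A | a
  T0 -> c
  T1 -> a
  T2 -> d
  T3 -> b
  X4 -> T2 S
  X5 -> T1 S

Fill CYK table bottom-up:
  T[0,0] 'd' = {A,T2}  orig:{A}
  T[1,1] 'a' = {A,C,T1}  orig:{A,C}
  T[2,2] 'd' = {A,T2}  orig:{A}
  T[0,1] 'da' = ∅
  T[1,2] 'ad' = {B,C}
  T[0,2] 'dad' = {S}

S ∈ T[0,2] ⇒ YES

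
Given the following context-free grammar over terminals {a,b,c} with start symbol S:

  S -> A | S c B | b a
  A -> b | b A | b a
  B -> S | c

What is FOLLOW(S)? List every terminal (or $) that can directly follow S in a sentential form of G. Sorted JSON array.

FIRST sets, iterate to fixpoint:
[1]
  A via A→b: +{b}
  B via B→c: +{c}
  S via S→A: +{b}
  S: {b}  A: {b}  B: {c}
[2]
  B via B→S: +{b}
  S: {b}  A: {b}  B: {b,c}
[3] (stable)
  S: {b}  A: {b}  B: {b,c}

FOLLOW sets:
seed FOLLOW(S) with $
round 1:
  S→A: FOLLOW(A) ⊇ FOLLOW(S) ⊇ {$}; new: +{$}
  S→S c B: FOLLOW(S) ⊇ FIRST(c) = {c}; new: +{c}
  S→S c B: FOLLOW(B) ⊇ FOLLOW(S) ⊇ {$,c}; new: +{$,c}
  S: {$,c}  A: {$}  B: {$,c}
round 2:
  S→A: FOLLOW(A) ⊇ FOLLOW(S) ⊇ {$,c}; new: +{c}
  S: {$,c}  A: {$,c}  B: {$,c}
round 3: (stable)
  S: {$,c}  A: {$,c}  B: {$,c}

FOLLOW(S) = ["$", "c"]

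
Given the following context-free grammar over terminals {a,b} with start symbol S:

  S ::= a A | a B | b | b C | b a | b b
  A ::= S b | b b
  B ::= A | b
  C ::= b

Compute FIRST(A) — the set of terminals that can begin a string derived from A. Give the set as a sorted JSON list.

Compute FIRST by fixpoint:
round 1:
  A via A→b b: +{b}
  B via B→A: +{b}
  C via C→b: +{b}
  S via S→a A: +{a}
  S via S→b: +{b}
  S: {a,b}  A: {b}  B: {b}  C: {b}
round 2:
  A via A→S b: +{a}
  B via B→A: +{a}
  S: {a,b}  A: {a,b}  B: {a,b}  C: {b}
round 3: done
  S: {a,b}  A: {a,b}  B: {a,b}  C: {b}

FIRST(A) = ["a", "b"]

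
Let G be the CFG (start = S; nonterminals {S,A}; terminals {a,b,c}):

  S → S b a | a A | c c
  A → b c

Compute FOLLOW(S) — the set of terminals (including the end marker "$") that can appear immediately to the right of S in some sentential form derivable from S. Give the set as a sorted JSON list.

Compute FIRST by fixpoint:
iter 1:
  A via A→b c: +{b}
  S via S→a A: +{a}
  S via S→c c: +{c}
  FIRST(S)={a,c}  FIRST(A)={b}
iter 2: (no change)
  FIRST(S)={a,c}  FIRST(A)={b}

Compute FOLLOW by fixpoint:
FOLLOW(S) := {$}
[1]
  S→S b a: FOLLOW(S) ⊇ FIRST(b) = {b}; new: +{b}
  S→a A: FOLLOW(A) ⊇ FOLLOW(S) ⊇ {$,b}; new: +{$,b}
  S: {$,b}  A: {$,b}
[2] done
  S: {$,b}  A: {$,b}

FOLLOW(S) = ["$", "b"]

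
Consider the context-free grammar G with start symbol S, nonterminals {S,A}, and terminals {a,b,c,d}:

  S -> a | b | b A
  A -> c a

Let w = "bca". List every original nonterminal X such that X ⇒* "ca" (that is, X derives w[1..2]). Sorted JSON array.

Convert to CNF:
  S -> T2 A | a | b
  A -> T0 T1
  T0 -> c
  T1 -> a
  T2 -> b

Fill CYK table bottom-up (cells [i..j] with 1 ≤ i ≤ j ≤ 2 only):
  T[1,1] 'c' = {T0}  orig:{}
  T[2,2] 'a' = {S,T1}  orig:{S}
  T[1,2] 'ca' = {A}

Original NTs in T[1,2] deriving "ca": ["A"]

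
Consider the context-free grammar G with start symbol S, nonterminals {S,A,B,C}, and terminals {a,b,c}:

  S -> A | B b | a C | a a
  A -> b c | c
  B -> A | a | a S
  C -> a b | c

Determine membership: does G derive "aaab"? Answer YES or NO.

Convert to CNF:
  S -> B T0 | T0 T1 | T2 C | T2 T2 | c
  A -> T0 T1 | c
  B -> T0 T1 | T2 S | a | c
  C -> T2 T0 | c
  T0 -> b
  T1 -> c
  T2 -> a

CYK table (by increasing span):
  cell(0,0) a: {B,T2}  orig:{B}
  cell(1,1) a: {B,T2}  orig:{B}
  cell(2,2) a: {B,T2}  orig:{B}
  cell(3,3) b: {T0}  orig:{}
  cell(0,1) aa: {S}
  cell(1,2) aa: {S}
  cell(2,3) ab: {C,S}
  cell(0,2) aaa: {B}
  cell(1,3) aab: {B,S}
  cell(0,3) aaab: {B,S}

S ∈ T[0,3] ⇒ YES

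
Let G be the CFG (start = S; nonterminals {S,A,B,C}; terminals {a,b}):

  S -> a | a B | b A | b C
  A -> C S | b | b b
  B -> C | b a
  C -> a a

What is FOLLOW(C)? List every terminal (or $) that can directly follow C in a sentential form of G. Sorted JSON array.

FIRST iteration:
[1]
  A via A→b: +{b}
  B via B→b a: +{b}
  C via C→a a: +{a}
  S via S→a: +{a}
  S via S→b A: +{b}
  FIRST(S)={a,b}  FIRST(A)={b}  FIRST(B)={b}  FIRST(C)={a}
[2]
  A via A→C S: +{a}
  B via B→C: +{a}
  FIRST(S)={a,b}  FIRST(A)={a,b}  FIRST(B)={a,b}  FIRST(C)={a}
[3] — fixpoint
  FIRST(S)={a,b}  FIRST(A)={a,b}  FIRST(B)={a,b}  FIRST(C)={a}

Compute FOLLOW by fixpoint:
seed FOLLOW(S) with $
iter 1:
  A→C S: FOLLOW(C) ⊇ FIRST(S) = {a,b}; new: +{a,b}
  S→a B: FOLLOW(B) ⊇ FOLLOW(S) ⊇ {$}; new: +{$}
  S→b A: FOLLOW(A) ⊇ FOLLOW(S) ⊇ {$}; new: +{$}
  S→b C: FOLLOW(C) ⊇ FOLLOW(S) ⊇ {$}; new: +{$}
  FOLLOW[S]={$}  FOLLOW[A]={$}  FOLLOW[B]={$}  FOLLOW[C]={$,a,b}
iter 2: done
  FOLLOW[S]={$}  FOLLOW[A]={$}  FOLLOW[B]={$}  FOLLOW[C]={$,a,b}

FOLLOW(C) = ["$", "a", "b"]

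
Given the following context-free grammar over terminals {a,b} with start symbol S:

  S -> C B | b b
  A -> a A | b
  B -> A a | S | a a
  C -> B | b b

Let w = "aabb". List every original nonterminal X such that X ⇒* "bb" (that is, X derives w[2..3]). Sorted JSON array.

Convert to CNF:
  S -> C B | T1 T1
  A -> T0 A | b
  B -> A T0 | C B | T0 T0 | T1 T1
  C -> A T0 | C B | T0 T0 | T1 T1
  T0 -> a
  T1 -> b

CYK fill, restricted to cells inside w[2..3]:
  T[2,2] 'b' = {A,T1}  orig:{A}
  T[3,3] 'b' = {A,T1}  orig:{A}
  T[2,3] 'bb' = {B,C,S}

Original NTs in T[2,3] deriving "bb": ["B", "C", "S"]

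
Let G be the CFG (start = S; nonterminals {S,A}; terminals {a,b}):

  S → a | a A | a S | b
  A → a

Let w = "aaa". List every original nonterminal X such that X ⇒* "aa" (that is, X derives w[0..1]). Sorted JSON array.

Convert to CNF:
  S -> T0 A | T0 S | a | b
  A -> a
  T0 -> a

Fill CYK table bottom-up, restricted to cells inside w[0..1]:
  [0..0]={A,S,T0}  "a"  orig:{A,S}
  [1..1]={A,S,T0}  "a"  orig:{A,S}
  [0..1]={S}  "aa"

Original NTs in T[0,1] deriving "aa": ["S"]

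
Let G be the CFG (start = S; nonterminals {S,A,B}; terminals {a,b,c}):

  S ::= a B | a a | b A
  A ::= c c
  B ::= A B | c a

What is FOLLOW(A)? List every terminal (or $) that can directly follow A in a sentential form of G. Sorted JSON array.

FIRST sets, iterate to fixpoint:
iter 1:
  A via A→c c: +{c}
  B via B→A B: +{c}
  S via S→a B: +{a}
  S via S→b A: +{b}
  FIRST[S]={a,b}  FIRST[A]={c}  FIRST[B]={c}
iter 2: done
  FIRST[S]={a,b}  FIRST[A]={c}  FIRST[B]={c}

FOLLOW iteration:
initialize: $ ∈ FOLLOW(S)
[1]
  B→A B: FOLLOW(A) ⊇ FIRST(B) = {c}; new: +{c}
  S→a B: FOLLOW(B) ⊇ FOLLOW(S) ⊇ {$}; new: +{$}
  S→b A: FOLLOW(A) ⊇ FOLLOW(S) ⊇ {$}; new: +{$}
  FOLLOW[S]={$}  FOLLOW[A]={$,c}  FOLLOW[B]={$}
[2] done
  FOLLOW[S]={$}  FOLLOW[A]={$,c}  FOLLOW[B]={$}

FOLLOW(A) = ["$", "c"]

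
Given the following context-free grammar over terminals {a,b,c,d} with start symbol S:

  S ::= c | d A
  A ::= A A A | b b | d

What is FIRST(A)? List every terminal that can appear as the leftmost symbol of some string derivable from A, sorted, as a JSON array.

Compute FIRST by fixpoint:
pass 1:
  A via A→b b: +{b}
  A via A→d: +{d}
  S via S→c: +{c}
  S via S→d A: +{d}
  FIRST[S]={c,d}  FIRST[A]={b,d}
pass 2: — fixpoint
  FIRST[S]={c,d}  FIRST[A]={b,d}

FIRST(A) = ["b", "d"]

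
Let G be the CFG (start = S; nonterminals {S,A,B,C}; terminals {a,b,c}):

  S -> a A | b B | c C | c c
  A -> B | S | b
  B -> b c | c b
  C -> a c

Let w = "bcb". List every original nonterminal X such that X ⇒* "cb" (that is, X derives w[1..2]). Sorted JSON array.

Convert to CNF:
  S -> T0 A | T1 B | T2 C | T2 T2
  A -> T0 A | T1 B | T1 T2 | T2 C | T2 T1 | T2 T2 | b
  B -> T1 T2 | T2 T1
  C -> T0 T2
  T0 -> a
  T1 -> b
  T2 -> c

Fill CYK table bottom-up, restricted to cells inside w[1..2]:
  [1..1]={T2}  "c"  orig:{}
  [2..2]={A,T1}  "b"  orig:{A}
  [1..2]={A,B}  "cb"

Original NTs in T[1,2] deriving "cb": ["A", "B"]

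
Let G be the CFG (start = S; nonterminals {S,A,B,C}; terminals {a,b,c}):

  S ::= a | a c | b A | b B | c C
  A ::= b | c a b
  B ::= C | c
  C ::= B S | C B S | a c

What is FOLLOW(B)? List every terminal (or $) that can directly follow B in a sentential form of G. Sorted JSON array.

FIRST sets, iterate to fixpoint:
pass 1:
  A via A→b: +{b}
  A via A→c a b: +{c}
  B via B→c: +{c}
  C via C→B S: +{c}
  C via C→a c: +{a}
  S via S→a: +{a}
  S via S→b A: +{b}
  S via S→c C: +{c}
  FIRST(S)={a,b,c}  FIRST(A)={b,c}  FIRST(B)={c}  FIRST(C)={a,c}
pass 2:
  B via B→C: +{a}
  FIRST(S)={a,b,c}  FIRST(A)={b,c}  FIRST(B)={a,c}  FIRST(C)={a,c}
pass 3: — fixpoint
  FIRST(S)={a,b,c}  FIRST(A)={b,c}  FIRST(B)={a,c}  FIRST(C)={a,c}

FOLLOW sets:
seed FOLLOW(S) with $
round 1:
  C→B S: FOLLOW(B) ⊇ FIRST(S) = {a,b,c}; new: +{a,b,c}
  C→C B S: FOLLOW(C) ⊇ FIRST(B) = {a,c}; new: +{a,c}
  C→C B S: FOLLOW(S) ⊇ FOLLOW(C) ⊇ {a,c}; new: +{a,c}
  S→b A: FOLLOW(A) ⊇ FOLLOW(S) ⊇ {$,a,c}; new: +{$,a,c}
  S→b B: FOLLOW(B) ⊇ FOLLOW(S) ⊇ {$,a,c}; new: +{$}
  S→c C: FOLLOW(C) ⊇ FOLLOW(S) ⊇ {$,a,c}; new: +{$}
  S: {$,a,c}  A: {$,a,c}  B: {$,a,b,c}  C: {$,a,c}
round 2:
  B→C: FOLLOW(C) ⊇ FOLLOW(B) ⊇ {$,a,b,c}; new: +{b}
  C→B S: FOLLOW(S) ⊇ FOLLOW(C) ⊇ {$,a,b,c}; new: +{b}
  S→b A: FOLLOW(A) ⊇ FOLLOW(S) ⊇ {$,a,b,c}; new: +{b}
  S: {$,a,b,c}  A: {$,a,b,c}  B: {$,a,b,c}  C: {$,a,b,c}
round 3: (no change)
  S: {$,a,b,c}  A: {$,a,b,c}  B: {$,a,b,c}  C: {$,a,b,c}

FOLLOW(B) = ["$", "a", "b", "c"]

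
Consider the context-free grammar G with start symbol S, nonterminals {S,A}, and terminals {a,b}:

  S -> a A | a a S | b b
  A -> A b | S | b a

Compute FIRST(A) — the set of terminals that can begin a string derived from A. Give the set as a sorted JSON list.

FIRST iteration:
round 1:
  A via A→b a: +{b}
  S via S→a A: +{a}
  S via S→b b: +{b}
  FIRST[S]={a,b}  FIRST[A]={b}
round 2:
  A via A→S: +{a}
  FIRST[S]={a,b}  FIRST[A]={a,b}
round 3: (no change)
  FIRST[S]={a,b}  FIRST[A]={a,b}

FIRST(A) = ["a", "b"]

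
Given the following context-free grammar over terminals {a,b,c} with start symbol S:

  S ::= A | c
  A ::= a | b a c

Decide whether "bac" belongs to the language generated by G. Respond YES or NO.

CNF form of G:
  S -> T0 X4 | a | c
  A -> T0 X3 | a
  T0 -> b
  T1 -> a
  T2 -> c
  X3 -> T1 T2
  X4 -> T1 T2

CYK fill:
  [0..0]={T0}  "b"  orig:{}
  [1..1]={A,S,T1}  "a"  orig:{A,S}
  [2..2]={S,T2}  "c"  orig:{S}
  [0..1]=∅  "ba"
  [1..2]={X3,X4}  "ac"  orig:{}
  [0..2]={A,S}  "bac"

S ∈ T[0,2] ⇒ YES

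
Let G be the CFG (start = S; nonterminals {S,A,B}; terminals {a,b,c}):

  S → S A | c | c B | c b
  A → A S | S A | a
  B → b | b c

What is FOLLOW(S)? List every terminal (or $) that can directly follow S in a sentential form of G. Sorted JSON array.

FIRST sets, iterate to fixpoint:
round 1:
  A via A→a: +{a}
  B via B→b: +{b}
  S via S→c: +{c}
  FIRST[S]={c}  FIRST[A]={a}  FIRST[B]={b}
round 2:
  A via A→S A: +{c}
  FIRST[S]={c}  FIRST[A]={a,c}  FIRST[B]={b}
round 3: — fixpoint
  FIRST[S]={c}  FIRST[A]={a,c}  FIRST[B]={b}

FOLLOW sets:
seed FOLLOW(S) with $
[1]
  A→A S: FOLLOW(A) ⊇ FIRST(S) = {c}; new: +{c}
  A→A S: FOLLOW(S) ⊇ FOLLOW(A) ⊇ {c}; new: +{c}
  A→S A: FOLLOW(S) ⊇ FIRST(A) = {a,c}; new: +{a}
  S→S A: FOLLOW(A) ⊇ FOLLOW(S) ⊇ {$,a,c}; new: +{$,a}
  S→c B: FOLLOW(B) ⊇ FOLLOW(S) ⊇ {$,a,c}; new: +{$,a,c}
  FOLLOW(S)={$,a,c}  FOLLOW(A)={$,a,c}  FOLLOW(B)={$,a,c}
[2] — fixpoint
  FOLLOW(S)={$,a,c}  FOLLOW(A)={$,a,c}  FOLLOW(B)={$,a,c}

FOLLOW(S) = ["$", "a", "c"]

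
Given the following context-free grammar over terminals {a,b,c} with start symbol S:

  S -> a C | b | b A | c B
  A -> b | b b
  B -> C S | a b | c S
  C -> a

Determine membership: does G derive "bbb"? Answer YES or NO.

CNF form of G:
  S -> T0 A | T1 C | T2 B | b
  A -> T0 T0 | b
  B -> C S | T1 T0 | T2 S
  C -> a
  T0 -> b
  T1 -> a
  T2 -> c

CYK table (by increasing span):
  T[0,0] 'b' = {A,S,T0}  orig:{A,S}
  T[1,1] 'b' = {A,S,T0}  orig:{A,S}
  T[2,2] 'b' = {A,S,T0}  orig:{A,S}
  T[0,1] 'bb' = {A,S}
  T[1,2] 'bb' = {A,S}
  T[0,2] 'bbb' = {S}

S ∈ T[0,2] ⇒ YES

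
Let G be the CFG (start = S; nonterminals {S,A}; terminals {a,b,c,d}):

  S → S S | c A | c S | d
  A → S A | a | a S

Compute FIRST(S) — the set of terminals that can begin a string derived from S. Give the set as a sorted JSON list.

FIRST sets, iterate to fixpoint:
iter 1:
  A via A→a: +{a}
  S via S→c A: +{c}
  S via S→d: +{d}
  FIRST[S]={c,d}  FIRST[A]={a}
iter 2:
  A via A→S A: +{c,d}
  FIRST[S]={c,d}  FIRST[A]={a,c,d}
iter 3: — fixpoint
  FIRST[S]={c,d}  FIRST[A]={a,c,d}

FIRST(S) = ["c", "d"]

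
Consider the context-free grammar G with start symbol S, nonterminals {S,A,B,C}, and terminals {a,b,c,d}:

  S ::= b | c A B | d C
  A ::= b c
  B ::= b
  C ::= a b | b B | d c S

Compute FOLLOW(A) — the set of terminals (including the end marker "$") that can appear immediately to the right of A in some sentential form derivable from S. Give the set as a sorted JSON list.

FIRST iteration:
pass 1:
  A via A→b c: +{b}
  B via B→b: +{b}
  C via C→a b: +{a}
  C via C→b B: +{b}
  C via C→d c S: +{d}
  S via S→b: +{b}
  S via S→c A B: +{c}
  S via S→d C: +{d}
  FIRST(S)={b,c,d}  FIRST(A)={b}  FIRST(B)={b}  FIRST(C)={a,b,d}
pass 2: done
  FIRST(S)={b,c,d}  FIRST(A)={b}  FIRST(B)={b}  FIRST(C)={a,b,d}

FOLLOW sets:
seed FOLLOW(S) with $
[1]
  S→c A B: FOLLOW(A) ⊇ FIRST(B) = {b}; new: +{b}
  S→c A B: FOLLOW(B) ⊇ FOLLOW(S) ⊇ {$}; new: +{$}
  S→d C: FOLLOW(C) ⊇ FOLLOW(S) ⊇ {$}; new: +{$}
  FOLLOW(S)={$}  FOLLOW(A)={b}  FOLLOW(B)={$}  FOLLOW(C)={$}
[2] done
  FOLLOW(S)={$}  FOLLOW(A)={b}  FOLLOW(B)={$}  FOLLOW(C)={$}

FOLLOW(A) = ["b"]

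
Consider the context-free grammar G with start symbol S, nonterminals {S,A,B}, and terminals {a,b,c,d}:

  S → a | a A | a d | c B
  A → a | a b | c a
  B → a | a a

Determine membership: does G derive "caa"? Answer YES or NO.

CNF form of G:
  S -> T0 A | T0 T3 | T2 B | a
  A -> T0 T1 | T2 T0 | a
  B -> T0 T0 | a
  T0 -> a
  T1 -> b
  T2 -> c
  T3 -> d

CYK table (by increasing span):
  T[0,0] 'c' = {T2}  orig:{}
  T[1,1] 'a' = {A,B,S,T0}  orig:{A,B,S}
  T[2,2] 'a' = {A,B,S,T0}  orig:{A,B,S}
  T[0,1] 'ca' = {A,S}
  T[1,2] 'aa' = {B,S}
  T[0,2] 'caa' = {S}

S ∈ T[0,2] ⇒ YES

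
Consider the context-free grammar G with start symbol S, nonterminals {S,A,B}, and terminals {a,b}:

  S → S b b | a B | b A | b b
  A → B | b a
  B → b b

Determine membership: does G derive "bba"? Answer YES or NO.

CNF form of G:
  S -> S X2 | T0 A | T0 T0 | T1 B
  A -> T0 T0 | T0 T1
  B -> T0 T0
  T0 -> b
  T1 -> a
  X2 -> T0 T0

CYK fill:
  [0..0]={T0}  "b"  orig:{}
  [1..1]={T0}  "b"  orig:{}
  [2..2]={T1}  "a"  orig:{}
  [0..1]={A,B,S,X2}  "bb"  orig:{A,B,S}
  [1..2]={A}  "ba"
  [0..2]={S}  "bba"

S ∈ T[0,2] ⇒ YES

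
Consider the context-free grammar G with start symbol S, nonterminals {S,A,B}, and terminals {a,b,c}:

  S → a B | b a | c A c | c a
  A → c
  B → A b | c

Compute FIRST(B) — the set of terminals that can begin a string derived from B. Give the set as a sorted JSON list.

FIRST iteration:
pass 1:
  A via A→c: +{c}
  B via B→A b: +{c}
  S via S→a B: +{a}
  S via S→b a: +{b}
  S via S→c A c: +{c}
  FIRST[S]={a,b,c}  FIRST[A]={c}  FIRST[B]={c}
pass 2: (no change)
  FIRST[S]={a,b,c}  FIRST[A]={c}  FIRST[B]={c}

FIRST(B) = ["c"]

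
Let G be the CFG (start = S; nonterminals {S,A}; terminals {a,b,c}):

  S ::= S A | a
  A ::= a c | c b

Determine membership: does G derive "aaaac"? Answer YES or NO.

Convert to CNF:
  S -> S A | a
  A -> T0 T1 | T1 T2
  T0 -> a
  T1 -> c
  T2 -> b

Fill CYK table bottom-up:
  T[0,0] 'a' = {S,T0}  orig:{S}
  T[1,1] 'a' = {S,T0}  orig:{S}
  T[2,2] 'a' = {S,T0}  orig:{S}
  T[3,3] 'a' = {S,T0}  orig:{S}
  T[4,4] 'c' = {T1}  orig:{}
  T[0,1] 'aa' = ∅
  T[1,2] 'aa' = ∅
  T[2,3] 'aa' = ∅
  T[3,4] 'ac' = {A}
  T[0,2] 'aaa' = ∅
  T[1,3] 'aaa' = ∅
  T[2,4] 'aac' = {S}
  T[0,3] 'aaaa' = ∅
  T[1,4] 'aaac' = ∅
  T[0,4] 'aaaac' = ∅

S ∉ T[0,4] ⇒ NO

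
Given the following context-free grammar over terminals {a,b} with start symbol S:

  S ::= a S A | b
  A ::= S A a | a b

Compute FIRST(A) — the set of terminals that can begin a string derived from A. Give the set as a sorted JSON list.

FIRST iteration:
iter 1:
  A via A→a b: +{a}
  S via S→a S A: +{a}
  S via S→b: +{b}
  FIRST[S]={a,b}  FIRST[A]={a}
iter 2:
  A via A→S A a: +{b}
  FIRST[S]={a,b}  FIRST[A]={a,b}
iter 3: (no change)
  FIRST[S]={a,b}  FIRST[A]={a,b}

FIRST(A) = ["a", "b"]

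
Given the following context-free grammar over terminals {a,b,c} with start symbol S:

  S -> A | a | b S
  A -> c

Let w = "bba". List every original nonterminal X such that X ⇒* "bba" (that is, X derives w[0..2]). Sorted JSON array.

CNF form of G:
  S -> T0 S | a | c
  A -> c
  T0 -> b

Fill CYK table bottom-up (cells [i..j] with 0 ≤ i ≤ j ≤ 2 only):
  [0..0]={T0}  "b"  orig:{}
  [1..1]={T0}  "b"  orig:{}
  [2..2]={S}  "a"
  [0..1]=∅  "bb"
  [1..2]={S}  "ba"
  [0..2]={S}  "bba"

Original NTs in T[0,2] deriving "bba": ["S"]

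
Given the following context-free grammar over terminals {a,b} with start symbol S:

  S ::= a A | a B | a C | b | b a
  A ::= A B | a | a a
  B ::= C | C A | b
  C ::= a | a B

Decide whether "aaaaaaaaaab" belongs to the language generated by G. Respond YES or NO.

Convert to CNF:
  S -> T0 A | T0 B | T0 C | T1 T0 | b
  A -> A B | T0 T0 | a
  B -> C A | T0 B | a | b
  C -> T0 B | a
  T0 -> a
  T1 -> b

Fill CYK table bottom-up:
  [0..0]={A,B,C,T0}  "a"  orig:{A,B,C}
  [1..1]={A,B,C,T0}  "a"  orig:{A,B,C}
  [2..2]={A,B,C,T0}  "a"  orig:{A,B,C}
  [3..3]={A,B,C,T0}  "a"  orig:{A,B,C}
  [4..4]={A,B,C,T0}  "a"  orig:{A,B,C}
  [5..5]={A,B,C,T0}  "a"  orig:{A,B,C}
  [6..6]={A,B,C,T0}  "a"  orig:{A,B,C}
  [7..7]={A,B,C,T0}  "a"  orig:{A,B,C}
  [8..8]={A,B,C,T0}  "a"  orig:{A,B,C}
  [9..9]={A,B,C,T0}  "a"  orig:{A,B,C}
  [10..10]={B,S,T1}  "b"  orig:{B,S}
  [0..1]={A,B,C,S}  "aa"
  [1..2]={A,B,C,S}  "aa"
  [2..3]={A,B,C,S}  "aa"
  [3..4]={A,B,C,S}  "aa"
  [4..5]={A,B,C,S}  "aa"
  [5..6]={A,B,C,S}  "aa"
  [6..7]={A,B,C,S}  "aa"
  [7..8]={A,B,C,S}  "aa"
  [8..9]={A,B,C,S}  "aa"
  [9..10]={A,B,C,S}  "ab"
  [0..2]={A,B,C,S}  "aaa"
  [1..3]={A,B,C,S}  "aaa"
  [2..4]={A,B,C,S}  "aaa"
  [3..5]={A,B,C,S}  "aaa"
  [4..6]={A,B,C,S}  "aaa"
  [5..7]={A,B,C,S}  "aaa"
  [6..8]={A,B,C,S}  "aaa"
  [7..9]={A,B,C,S}  "aaa"
  [8..10]={A,B,C,S}  "aab"
  [0..3]={A,B,C,S}  "aaaa"
  [1..4]={A,B,C,S}  "aaaa"
  [2..5]={A,B,C,S}  "aaaa"
  [3..6]={A,B,C,S}  "aaaa"
  [4..7]={A,B,C,S}  "aaaa"
  [5..8]={A,B,C,S}  "aaaa"
  [6..9]={A,B,C,S}  "aaaa"
  [7..10]={A,B,C,S}  "aaab"
  [0..4]={A,B,C,S}  "aaaaa"
  [1..5]={A,B,C,S}  "aaaaa"
  [2..6]={A,B,C,S}  "aaaaa"
  [3..7]={A,B,C,S}  "aaaaa"
  [4..8]={A,B,C,S}  "aaaaa"
  [5..9]={A,B,C,S}  "aaaaa"
  [6..10]={A,B,C,S}  "aaaab"
  [0..5]={A,B,C,S}  "aaaaaa"
  [1..6]={A,B,C,S}  "aaaaaa"
  [2..7]={A,B,C,S}  "aaaaaa"
  [3..8]={A,B,C,S}  "aaaaaa"
  [4..9]={A,B,C,S}  "aaaaaa"
  [5..10]={A,B,C,S}  "aaaaab"
  [0..6]={A,B,C,S}  "aaaaaaa"
  [1..7]={A,B,C,S}  "aaaaaaa"
  [2..8]={A,B,C,S}  "aaaaaaa"
  [3..9]={A,B,C,S}  "aaaaaaa"
  [4..10]={A,B,C,S}  "aaaaaab"
  [0..7]={A,B,C,S}  "aaaaaaaa"
  [1..8]={A,B,C,S}  "aaaaaaaa"
  [2..9]={A,B,C,S}  "aaaaaaaa"
  [3..10]={A,B,C,S}  "aaaaaaab"
  [0..8]={A,B,C,S}  "aaaaaaaaa"
  [1..9]={A,B,C,S}  "aaaaaaaaa"
  [2..10]={A,B,C,S}  "aaaaaaaab"
  [0..9]={A,B,C,S}  "aaaaaaaaaa"
  [1..10]={A,B,C,S}  "aaaaaaaaab"
  [0..10]={A,B,C,S}  "aaaaaaaaaab"

S ∈ T[0,10] ⇒ YES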